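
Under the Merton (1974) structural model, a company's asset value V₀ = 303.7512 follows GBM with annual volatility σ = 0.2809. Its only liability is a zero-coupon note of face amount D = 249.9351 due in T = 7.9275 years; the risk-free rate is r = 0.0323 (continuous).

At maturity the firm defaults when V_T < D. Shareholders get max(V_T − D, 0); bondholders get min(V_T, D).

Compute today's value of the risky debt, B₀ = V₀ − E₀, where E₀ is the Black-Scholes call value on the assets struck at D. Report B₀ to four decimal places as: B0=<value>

B0=160.9167

d₁ = [ln(V₀/D) + (r + σ²/2)T] / (σ√T)
   = [ln(303.7512/249.9351) + (0.0323 + 0.5·0.2809²)·7.9275] / (0.2809·√7.9275)
   = [0.195008 + 0.568817] / 0.790897 = 0.965770
d₂ = d₁ − σ√T = 0.965770 − 0.790897 = 0.174874
N(d₁) = 0.832920,  N(d₂) = 0.569411,  e^(−rT) = 0.774097
E₀ = V₀·N(d₁) − D·e^(−rT)·N(d₂)
   = 303.7512·0.832920 − 249.9351·0.774097·0.569411 = 142.834475
B₀ = V₀ − E₀ = 303.7512 − 142.834475 = 160.916725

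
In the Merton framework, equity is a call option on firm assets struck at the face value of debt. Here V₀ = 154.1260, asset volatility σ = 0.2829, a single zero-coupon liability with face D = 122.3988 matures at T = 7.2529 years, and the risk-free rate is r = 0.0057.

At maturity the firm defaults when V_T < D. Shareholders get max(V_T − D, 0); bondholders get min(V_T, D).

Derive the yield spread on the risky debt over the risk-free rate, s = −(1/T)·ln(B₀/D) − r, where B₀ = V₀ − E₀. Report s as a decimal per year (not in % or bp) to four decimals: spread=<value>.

d₁ = [ln(V₀/D) + (r + σ²/2)T] / (σ√T)
   = [ln(154.1260/122.3988) + (0.0057 + 0.5·0.2829²)·7.2529] / (0.2829·√7.2529)
   = [0.230486 + 0.331575] / 0.761884 = 0.737725
d₂ = d₁ − σ√T = 0.737725 − 0.761884 = -0.024159
N(d₁) = 0.769659,  N(d₂) = 0.490363,  e^(−rT) = 0.959501
E₀ = V₀·N(d₁) − D·e^(−rT)·N(d₂)
   = 154.1260·0.769659 − 122.3988·0.959501·0.490363 = 61.035382
B₀ = V₀ − E₀ = 154.1260 − 61.035382 = 93.090618
spread = −(1/T)·ln(B₀/D) − r = −(1/7.2529)·ln(93.090618/122.3988) − 0.0057 = 0.03203817

spread=0.0320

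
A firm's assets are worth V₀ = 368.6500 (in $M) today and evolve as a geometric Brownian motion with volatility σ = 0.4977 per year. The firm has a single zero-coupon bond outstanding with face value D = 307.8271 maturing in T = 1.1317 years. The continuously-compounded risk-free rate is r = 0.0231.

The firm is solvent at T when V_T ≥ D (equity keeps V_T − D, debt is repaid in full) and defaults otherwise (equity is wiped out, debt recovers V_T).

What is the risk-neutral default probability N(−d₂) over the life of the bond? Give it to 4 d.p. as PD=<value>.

d₁ = [ln(V₀/D) + (r + σ²/2)T] / (σ√T)
   = [ln(368.6500/307.8271) + (0.0231 + 0.5·0.4977²)·1.1317] / (0.4977·√1.1317)
   = [0.180309 + 0.166306] / 0.529460 = 0.654659
d₂ = d₁ − σ√T = 0.654659 − 0.529460 = 0.125199
risk-neutral PD = N(−d₂) = N(-0.125199) = 0.450183

PD=0.4502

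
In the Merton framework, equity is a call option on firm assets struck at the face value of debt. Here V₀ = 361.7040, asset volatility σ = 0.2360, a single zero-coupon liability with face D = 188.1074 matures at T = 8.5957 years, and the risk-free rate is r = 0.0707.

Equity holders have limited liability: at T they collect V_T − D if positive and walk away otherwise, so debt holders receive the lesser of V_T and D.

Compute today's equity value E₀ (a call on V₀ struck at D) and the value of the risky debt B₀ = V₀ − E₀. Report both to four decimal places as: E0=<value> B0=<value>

d₁ = [ln(V₀/D) + (r + σ²/2)T] / (σ√T)
   = [ln(361.7040/188.1074) + (0.0707 + 0.5·0.2360²)·8.5957] / (0.2360·√8.5957)
   = [0.653813 + 0.847089] / 0.691915 = 2.169201
d₂ = d₁ − σ√T = 2.169201 − 0.691915 = 1.477286
N(d₁) = 0.984966,  N(d₂) = 0.930201,  e^(−rT) = 0.544593
E₀ = V₀·N(d₁) − D·e^(−rT)·N(d₂)
   = 361.7040·0.984966 − 188.1074·0.544593·0.930201 = 260.974614
B₀ = V₀ − E₀ = 361.7040 − 260.974614 = 100.729386

E0=260.9746 B0=100.7294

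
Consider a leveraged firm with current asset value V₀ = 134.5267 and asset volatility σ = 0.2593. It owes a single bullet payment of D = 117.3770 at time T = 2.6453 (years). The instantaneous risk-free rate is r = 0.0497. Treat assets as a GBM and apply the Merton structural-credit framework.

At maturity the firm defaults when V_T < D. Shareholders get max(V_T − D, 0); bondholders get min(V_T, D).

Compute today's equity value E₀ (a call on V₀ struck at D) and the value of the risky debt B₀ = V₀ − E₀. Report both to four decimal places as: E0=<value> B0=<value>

E0=39.4170 B0=95.1097

d₁ = [ln(V₀/D) + (r + σ²/2)T] / (σ√T)
   = [ln(134.5267/117.3770) + (0.0497 + 0.5·0.2593²)·2.6453] / (0.2593·√2.6453)
   = [0.136372 + 0.220402] / 0.421735 = 0.845965
d₂ = d₁ − σ√T = 0.845965 − 0.421735 = 0.424230
N(d₁) = 0.801214,  N(d₂) = 0.664301,  e^(−rT) = 0.876804
E₀ = V₀·N(d₁) − D·e^(−rT)·N(d₂)
   = 134.5267·0.801214 − 117.3770·0.876804·0.664301 = 39.417032
B₀ = V₀ − E₀ = 134.5267 − 39.417032 = 95.109668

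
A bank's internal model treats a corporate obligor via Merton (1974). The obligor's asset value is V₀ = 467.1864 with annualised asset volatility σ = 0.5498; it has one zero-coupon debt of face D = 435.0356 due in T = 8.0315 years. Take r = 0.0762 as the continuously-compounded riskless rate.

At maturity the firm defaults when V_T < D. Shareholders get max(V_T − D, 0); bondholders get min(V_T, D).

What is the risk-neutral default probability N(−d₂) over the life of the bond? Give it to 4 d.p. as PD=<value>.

PD=0.6333

d₁ = [ln(V₀/D) + (r + σ²/2)T] / (σ√T)
   = [ln(467.1864/435.0356) + (0.0762 + 0.5·0.5498²)·8.0315] / (0.5498·√8.0315)
   = [0.071300 + 1.825881] / 1.558128 = 1.217604
d₂ = d₁ − σ√T = 1.217604 − 1.558128 = -0.340524
risk-neutral PD = N(−d₂) = N(0.340524) = 0.633269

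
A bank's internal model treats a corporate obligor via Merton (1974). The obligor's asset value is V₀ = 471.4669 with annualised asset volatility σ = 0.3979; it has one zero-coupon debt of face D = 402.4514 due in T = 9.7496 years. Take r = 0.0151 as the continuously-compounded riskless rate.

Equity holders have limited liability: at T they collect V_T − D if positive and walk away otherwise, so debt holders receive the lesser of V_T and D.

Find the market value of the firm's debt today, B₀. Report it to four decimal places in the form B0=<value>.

d₁ = [ln(V₀/D) + (r + σ²/2)T] / (σ√T)
   = [ln(471.4669/402.4514) + (0.0151 + 0.5·0.3979²)·9.7496] / (0.3979·√9.7496)
   = [0.158275 + 0.919019] / 1.242417 = 0.867095
d₂ = d₁ − σ√T = 0.867095 − 1.242417 = -0.375322
N(d₁) = 0.807055,  N(d₂) = 0.353711,  e^(−rT) = 0.863105
E₀ = V₀·N(d₁) − D·e^(−rT)·N(d₂)
   = 471.4669·0.807055 − 402.4514·0.863105·0.353711 = 257.635607
B₀ = V₀ − E₀ = 471.4669 − 257.635607 = 213.831293

B0=213.8313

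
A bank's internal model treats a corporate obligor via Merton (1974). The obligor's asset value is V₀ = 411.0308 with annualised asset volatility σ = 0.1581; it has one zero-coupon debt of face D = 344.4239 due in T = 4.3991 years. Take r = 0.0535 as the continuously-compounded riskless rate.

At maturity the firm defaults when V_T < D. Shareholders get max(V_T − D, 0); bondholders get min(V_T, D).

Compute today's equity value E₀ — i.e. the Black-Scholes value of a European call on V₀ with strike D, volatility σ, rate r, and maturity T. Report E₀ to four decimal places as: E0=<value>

E0=144.4765

d₁ = [ln(V₀/D) + (r + σ²/2)T] / (σ√T)
   = [ln(411.0308/344.4239) + (0.0535 + 0.5·0.1581²)·4.3991] / (0.1581·√4.3991)
   = [0.176795 + 0.290331] / 0.331599 = 1.408705
d₂ = d₁ − σ√T = 1.408705 − 0.331599 = 1.077106
N(d₁) = 0.920539,  N(d₂) = 0.859284,  e^(−rT) = 0.790293
E₀ = V₀·N(d₁) − D·e^(−rT)·N(d₂)
   = 411.0308·0.920539 − 344.4239·0.790293·0.859284 = 144.476532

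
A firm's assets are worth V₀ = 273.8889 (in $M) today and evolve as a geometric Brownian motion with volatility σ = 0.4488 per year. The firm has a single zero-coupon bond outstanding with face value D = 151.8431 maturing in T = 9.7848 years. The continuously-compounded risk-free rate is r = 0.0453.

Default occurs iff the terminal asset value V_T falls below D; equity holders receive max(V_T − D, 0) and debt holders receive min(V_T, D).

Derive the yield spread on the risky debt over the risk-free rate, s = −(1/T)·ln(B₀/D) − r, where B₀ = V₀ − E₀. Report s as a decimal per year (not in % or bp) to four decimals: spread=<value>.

d₁ = [ln(V₀/D) + (r + σ²/2)T] / (σ√T)
   = [ln(273.8889/151.8431) + (0.0453 + 0.5·0.4488²)·9.7848] / (0.4488·√9.7848)
   = [0.589875 + 1.428686] / 1.403876 = 1.437848
d₂ = d₁ − σ√T = 1.437848 − 1.403876 = 0.033972
N(d₁) = 0.924761,  N(d₂) = 0.513550,  e^(−rT) = 0.641946
E₀ = V₀·N(d₁) − D·e^(−rT)·N(d₂)
   = 273.8889·0.924761 − 151.8431·0.641946·0.513550 = 203.223563
B₀ = V₀ − E₀ = 273.8889 − 203.223563 = 70.665337
spread = −(1/T)·ln(B₀/D) − r = −(1/9.7848)·ln(70.665337/151.8431) − 0.0453 = 0.03287151

spread=0.0329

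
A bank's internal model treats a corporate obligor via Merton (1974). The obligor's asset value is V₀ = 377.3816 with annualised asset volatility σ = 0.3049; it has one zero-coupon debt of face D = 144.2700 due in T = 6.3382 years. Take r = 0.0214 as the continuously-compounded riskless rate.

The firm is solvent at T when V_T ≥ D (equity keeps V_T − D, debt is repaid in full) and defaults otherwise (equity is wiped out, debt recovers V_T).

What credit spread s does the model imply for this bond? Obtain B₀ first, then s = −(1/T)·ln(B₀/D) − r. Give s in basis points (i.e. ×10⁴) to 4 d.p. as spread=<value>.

d₁ = [ln(V₀/D) + (r + σ²/2)T] / (σ√T)
   = [ln(377.3816/144.2700) + (0.0214 + 0.5·0.3049²)·6.3382] / (0.3049·√6.3382)
   = [0.961570 + 0.430250] / 0.767610 = 1.813187
d₂ = d₁ − σ√T = 1.813187 − 0.767610 = 1.045578
N(d₁) = 0.965099,  N(d₂) = 0.852122,  e^(−rT) = 0.873159
E₀ = V₀·N(d₁) − D·e^(−rT)·N(d₂)
   = 377.3816·0.965099 − 144.2700·0.873159·0.852122 = 256.868056
B₀ = V₀ − E₀ = 377.3816 − 256.868056 = 120.513544
spread = −(1/T)·ln(B₀/D) − r = −(1/6.3382)·ln(120.513544/144.2700) − 0.0214 = 0.00698730
in basis points: 0.00698730 × 10⁴ = 69.8730 bp

spread=69.8730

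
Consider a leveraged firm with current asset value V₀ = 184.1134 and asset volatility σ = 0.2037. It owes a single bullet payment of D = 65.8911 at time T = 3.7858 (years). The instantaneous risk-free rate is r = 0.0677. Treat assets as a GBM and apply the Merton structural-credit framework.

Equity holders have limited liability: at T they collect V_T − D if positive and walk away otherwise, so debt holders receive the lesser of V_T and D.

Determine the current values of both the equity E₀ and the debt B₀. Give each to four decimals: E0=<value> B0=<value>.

E0=133.1256 B0=50.9878

d₁ = [ln(V₀/D) + (r + σ²/2)T] / (σ√T)
   = [ln(184.1134/65.8911) + (0.0677 + 0.5·0.2037²)·3.7858] / (0.2037·√3.7858)
   = [1.027548 + 0.334842] / 0.396342 = 3.437413
d₂ = d₁ − σ√T = 3.437413 − 0.396342 = 3.041072
N(d₁) = 0.999706,  N(d₂) = 0.998821,  e^(−rT) = 0.773911
E₀ = V₀·N(d₁) − D·e^(−rT)·N(d₂)
   = 184.1134·0.999706 − 65.8911·0.773911·0.998821 = 133.125607
B₀ = V₀ − E₀ = 184.1134 − 133.125607 = 50.987793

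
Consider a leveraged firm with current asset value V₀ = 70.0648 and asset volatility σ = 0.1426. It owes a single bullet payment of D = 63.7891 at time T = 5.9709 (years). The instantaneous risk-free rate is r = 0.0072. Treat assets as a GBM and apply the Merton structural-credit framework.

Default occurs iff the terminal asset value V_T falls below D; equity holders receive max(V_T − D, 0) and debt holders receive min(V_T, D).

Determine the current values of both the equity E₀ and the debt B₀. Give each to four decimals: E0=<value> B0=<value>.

d₁ = [ln(V₀/D) + (r + σ²/2)T] / (σ√T)
   = [ln(70.0648/63.7891) + (0.0072 + 0.5·0.1426²)·5.9709] / (0.1426·√5.9709)
   = [0.093838 + 0.103699] / 0.348449 = 0.566904
d₂ = d₁ − σ√T = 0.566904 − 0.348449 = 0.218454
N(d₁) = 0.714610,  N(d₂) = 0.586462,  e^(−rT) = 0.957921
E₀ = V₀·N(d₁) − D·e^(−rT)·N(d₂)
   = 70.0648·0.714610 − 63.7891·0.957921·0.586462 = 14.233295
B₀ = V₀ − E₀ = 70.0648 − 14.233295 = 55.831505

E0=14.2333 B0=55.8315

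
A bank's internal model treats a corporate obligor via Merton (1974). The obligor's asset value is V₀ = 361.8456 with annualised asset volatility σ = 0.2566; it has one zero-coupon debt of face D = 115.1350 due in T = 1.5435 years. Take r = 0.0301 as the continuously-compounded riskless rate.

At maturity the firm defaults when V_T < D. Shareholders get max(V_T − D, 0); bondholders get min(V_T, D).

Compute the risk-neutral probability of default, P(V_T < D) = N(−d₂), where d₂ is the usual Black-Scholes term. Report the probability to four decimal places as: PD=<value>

PD=0.0002

d₁ = [ln(V₀/D) + (r + σ²/2)T] / (σ√T)
   = [ln(361.8456/115.1350) + (0.0301 + 0.5·0.2566²)·1.5435] / (0.2566·√1.5435)
   = [1.145112 + 0.097274] / 0.318794 = 3.897146
d₂ = d₁ − σ√T = 3.897146 − 0.318794 = 3.578352
risk-neutral PD = N(−d₂) = N(-3.578352) = 0.000173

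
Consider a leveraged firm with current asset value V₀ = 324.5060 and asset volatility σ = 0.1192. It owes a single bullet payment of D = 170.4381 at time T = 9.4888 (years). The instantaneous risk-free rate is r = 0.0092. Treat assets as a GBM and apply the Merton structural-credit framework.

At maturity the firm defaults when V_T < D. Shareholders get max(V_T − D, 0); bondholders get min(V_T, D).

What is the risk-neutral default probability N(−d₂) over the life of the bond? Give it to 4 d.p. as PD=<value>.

d₁ = [ln(V₀/D) + (r + σ²/2)T] / (σ√T)
   = [ln(324.5060/170.4381) + (0.0092 + 0.5·0.1192²)·9.4888] / (0.1192·√9.4888)
   = [0.643932 + 0.154708] / 0.367182 = 2.175050
d₂ = d₁ − σ√T = 2.175050 − 0.367182 = 1.807868
risk-neutral PD = N(−d₂) = N(-1.807868) = 0.035314

PD=0.0353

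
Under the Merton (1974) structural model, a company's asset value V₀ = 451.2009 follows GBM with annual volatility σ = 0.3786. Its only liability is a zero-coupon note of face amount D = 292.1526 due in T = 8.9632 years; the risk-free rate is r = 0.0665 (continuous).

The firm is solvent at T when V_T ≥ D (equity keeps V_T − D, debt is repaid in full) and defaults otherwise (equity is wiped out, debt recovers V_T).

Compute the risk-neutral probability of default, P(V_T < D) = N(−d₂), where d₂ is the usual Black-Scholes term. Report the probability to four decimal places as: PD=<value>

d₁ = [ln(V₀/D) + (r + σ²/2)T] / (σ√T)
   = [ln(451.2009/292.1526) + (0.0665 + 0.5·0.3786²)·8.9632] / (0.3786·√8.9632)
   = [0.434636 + 1.238436] / 1.133476 = 1.476055
d₂ = d₁ − σ√T = 1.476055 − 1.133476 = 0.342580
risk-neutral PD = N(−d₂) = N(-0.342580) = 0.365957

PD=0.3660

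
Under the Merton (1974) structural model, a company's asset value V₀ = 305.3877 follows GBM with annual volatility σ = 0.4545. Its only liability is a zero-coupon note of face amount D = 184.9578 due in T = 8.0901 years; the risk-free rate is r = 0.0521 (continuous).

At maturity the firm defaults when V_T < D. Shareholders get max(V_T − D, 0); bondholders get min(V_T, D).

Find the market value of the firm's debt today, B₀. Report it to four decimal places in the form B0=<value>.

d₁ = [ln(V₀/D) + (r + σ²/2)T] / (σ√T)
   = [ln(305.3877/184.9578) + (0.0521 + 0.5·0.4545²)·8.0901] / (0.4545·√8.0901)
   = [0.501454 + 1.257081] / 1.292739 = 1.360318
d₂ = d₁ − σ√T = 1.360318 − 1.292739 = 0.067579
N(d₁) = 0.913135,  N(d₂) = 0.526940,  e^(−rT) = 0.656066
E₀ = V₀·N(d₁) − D·e^(−rT)·N(d₂)
   = 305.3877·0.913135 − 184.9578·0.656066·0.526940 = 214.919084
B₀ = V₀ − E₀ = 305.3877 − 214.919084 = 90.468616

B0=90.4686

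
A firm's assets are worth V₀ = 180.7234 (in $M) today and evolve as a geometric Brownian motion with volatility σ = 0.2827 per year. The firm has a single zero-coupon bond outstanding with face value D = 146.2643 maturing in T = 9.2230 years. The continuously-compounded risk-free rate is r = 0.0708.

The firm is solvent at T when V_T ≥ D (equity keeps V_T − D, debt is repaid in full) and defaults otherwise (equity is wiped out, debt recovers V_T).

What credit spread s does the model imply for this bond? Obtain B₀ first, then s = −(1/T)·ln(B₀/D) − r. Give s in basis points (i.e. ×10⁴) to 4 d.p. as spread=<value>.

spread=117.3516

d₁ = [ln(V₀/D) + (r + σ²/2)T] / (σ√T)
   = [ln(180.7234/146.2643) + (0.0708 + 0.5·0.2827²)·9.2230] / (0.2827·√9.2230)
   = [0.211552 + 1.021536] / 0.858543 = 1.436258
d₂ = d₁ − σ√T = 1.436258 − 0.858543 = 0.577715
N(d₁) = 0.924535,  N(d₂) = 0.718272,  e^(−rT) = 0.520488
E₀ = V₀·N(d₁) − D·e^(−rT)·N(d₂)
   = 180.7234·0.924535 − 146.2643·0.520488·0.718272 = 112.404021
B₀ = V₀ − E₀ = 180.7234 − 112.404021 = 68.319379
spread = −(1/T)·ln(B₀/D) − r = −(1/9.2230)·ln(68.319379/146.2643) − 0.0708 = 0.01173516
in basis points: 0.01173516 × 10⁴ = 117.3516 bp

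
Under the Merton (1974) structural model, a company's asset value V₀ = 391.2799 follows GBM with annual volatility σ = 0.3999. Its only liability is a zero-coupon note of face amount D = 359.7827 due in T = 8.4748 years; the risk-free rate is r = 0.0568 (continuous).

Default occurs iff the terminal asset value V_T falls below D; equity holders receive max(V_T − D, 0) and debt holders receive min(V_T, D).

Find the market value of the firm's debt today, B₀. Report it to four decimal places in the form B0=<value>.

d₁ = [ln(V₀/D) + (r + σ²/2)T] / (σ√T)
   = [ln(391.2799/359.7827) + (0.0568 + 0.5·0.3999²)·8.4748] / (0.3999·√8.4748)
   = [0.083923 + 1.159014] / 1.164169 = 1.067660
d₂ = d₁ − σ√T = 1.067660 − 1.164169 = -0.096510
N(d₁) = 0.857163,  N(d₂) = 0.461558,  e^(−rT) = 0.617937
E₀ = V₀·N(d₁) − D·e^(−rT)·N(d₂)
   = 391.2799·0.857163 − 359.7827·0.617937·0.461558 = 232.775667
B₀ = V₀ − E₀ = 391.2799 − 232.775667 = 158.504233

B0=158.5042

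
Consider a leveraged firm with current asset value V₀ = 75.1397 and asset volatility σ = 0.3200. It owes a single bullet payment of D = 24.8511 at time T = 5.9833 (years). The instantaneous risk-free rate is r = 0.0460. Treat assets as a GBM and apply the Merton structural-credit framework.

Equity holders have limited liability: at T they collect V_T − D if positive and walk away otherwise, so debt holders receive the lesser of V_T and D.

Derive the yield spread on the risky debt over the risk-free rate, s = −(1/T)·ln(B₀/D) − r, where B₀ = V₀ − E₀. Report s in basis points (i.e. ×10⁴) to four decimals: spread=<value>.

spread=38.8132

d₁ = [ln(V₀/D) + (r + σ²/2)T] / (σ√T)
   = [ln(75.1397/24.8511) + (0.0460 + 0.5·0.3200²)·5.9833] / (0.3200·√5.9833)
   = [1.106447 + 0.581577] / 0.782745 = 2.156543
d₂ = d₁ − σ√T = 2.156543 − 0.782745 = 1.373798
N(d₁) = 0.984479,  N(d₂) = 0.915248,  e^(−rT) = 0.759396
E₀ = V₀·N(d₁) − D·e^(−rT)·N(d₂)
   = 75.1397·0.984479 − 24.8511·0.759396·0.915248 = 56.701085
B₀ = V₀ − E₀ = 75.1397 − 56.701085 = 18.438615
spread = −(1/T)·ln(B₀/D) − r = −(1/5.9833)·ln(18.438615/24.8511) − 0.0460 = 0.00388132
in basis points: 0.00388132 × 10⁴ = 38.8132 bp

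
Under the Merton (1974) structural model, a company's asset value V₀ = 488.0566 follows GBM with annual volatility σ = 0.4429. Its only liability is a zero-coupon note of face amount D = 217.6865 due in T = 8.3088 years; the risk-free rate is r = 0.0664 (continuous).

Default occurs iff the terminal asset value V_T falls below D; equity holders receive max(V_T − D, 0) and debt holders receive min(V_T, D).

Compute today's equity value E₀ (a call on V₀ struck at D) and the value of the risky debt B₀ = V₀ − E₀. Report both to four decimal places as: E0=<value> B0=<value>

d₁ = [ln(V₀/D) + (r + σ²/2)T] / (σ√T)
   = [ln(488.0566/217.6865) + (0.0664 + 0.5·0.4429²)·8.3088] / (0.4429·√8.3088)
   = [0.807375 + 1.366633] / 1.276659 = 1.702889
d₂ = d₁ − σ√T = 1.702889 − 1.276659 = 0.426231
N(d₁) = 0.955706,  N(d₂) = 0.665030,  e^(−rT) = 0.575967
E₀ = V₀·N(d₁) − D·e^(−rT)·N(d₂)
   = 488.0566·0.955706 − 217.6865·0.575967·0.665030 = 383.056750
B₀ = V₀ − E₀ = 488.0566 − 383.056750 = 104.999850

E0=383.0568 B0=104.9998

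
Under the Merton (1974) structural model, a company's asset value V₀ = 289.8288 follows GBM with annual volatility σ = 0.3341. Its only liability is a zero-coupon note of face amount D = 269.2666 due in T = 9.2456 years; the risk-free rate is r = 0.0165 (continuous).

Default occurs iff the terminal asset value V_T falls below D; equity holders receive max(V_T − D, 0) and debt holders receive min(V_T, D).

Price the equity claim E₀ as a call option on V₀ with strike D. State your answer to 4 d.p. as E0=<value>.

d₁ = [ln(V₀/D) + (r + σ²/2)T] / (σ√T)
   = [ln(289.8288/269.2666) + (0.0165 + 0.5·0.3341²)·9.2456] / (0.3341·√9.2456)
   = [0.073588 + 0.668562] / 1.015884 = 0.730547
d₂ = d₁ − σ√T = 0.730547 − 1.015884 = -0.285337
N(d₁) = 0.767472,  N(d₂) = 0.387693,  e^(−rT) = 0.858514
E₀ = V₀·N(d₁) − D·e^(−rT)·N(d₂)
   = 289.8288·0.767472 − 269.2666·0.858514·0.387693 = 132.812838

E0=132.8128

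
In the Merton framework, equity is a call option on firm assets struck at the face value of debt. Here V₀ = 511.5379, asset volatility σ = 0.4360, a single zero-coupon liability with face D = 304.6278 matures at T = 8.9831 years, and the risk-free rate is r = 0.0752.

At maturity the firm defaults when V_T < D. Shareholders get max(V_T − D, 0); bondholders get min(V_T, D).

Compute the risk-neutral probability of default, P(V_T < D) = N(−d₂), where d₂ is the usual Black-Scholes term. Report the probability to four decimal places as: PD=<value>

d₁ = [ln(V₀/D) + (r + σ²/2)T] / (σ√T)
   = [ln(511.5379/304.6278) + (0.0752 + 0.5·0.4360²)·8.9831] / (0.4360·√8.9831)
   = [0.518331 + 1.529355] / 1.306771 = 1.566981
d₂ = d₁ − σ√T = 1.566981 − 1.306771 = 0.260210
risk-neutral PD = N(−d₂) = N(-0.260210) = 0.397351

PD=0.3974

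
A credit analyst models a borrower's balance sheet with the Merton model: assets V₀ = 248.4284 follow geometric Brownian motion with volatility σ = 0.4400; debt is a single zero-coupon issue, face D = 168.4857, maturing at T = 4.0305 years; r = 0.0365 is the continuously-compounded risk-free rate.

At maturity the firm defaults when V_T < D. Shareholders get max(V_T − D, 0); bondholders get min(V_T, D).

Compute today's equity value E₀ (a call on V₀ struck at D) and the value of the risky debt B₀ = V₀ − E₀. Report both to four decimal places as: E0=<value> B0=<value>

d₁ = [ln(V₀/D) + (r + σ²/2)T] / (σ√T)
   = [ln(248.4284/168.4857) + (0.0365 + 0.5·0.4400²)·4.0305] / (0.4400·√4.0305)
   = [0.388304 + 0.537266] / 0.883349 = 1.047796
d₂ = d₁ − σ√T = 1.047796 − 0.883349 = 0.164448
N(d₁) = 0.852634,  N(d₂) = 0.565311,  e^(−rT) = 0.863196
E₀ = V₀·N(d₁) − D·e^(−rT)·N(d₂)
   = 248.4284·0.852634 − 168.4857·0.863196·0.565311 = 129.601802
B₀ = V₀ − E₀ = 248.4284 − 129.601802 = 118.826598

E0=129.6018 B0=118.8266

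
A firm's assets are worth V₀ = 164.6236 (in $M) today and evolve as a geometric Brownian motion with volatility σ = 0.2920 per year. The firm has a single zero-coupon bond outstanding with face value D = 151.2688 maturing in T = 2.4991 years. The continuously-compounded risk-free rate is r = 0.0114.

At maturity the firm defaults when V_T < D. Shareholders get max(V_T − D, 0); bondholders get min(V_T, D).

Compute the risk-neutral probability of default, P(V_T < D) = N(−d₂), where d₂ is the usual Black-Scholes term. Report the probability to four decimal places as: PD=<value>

PD=0.4943

d₁ = [ln(V₀/D) + (r + σ²/2)T] / (σ√T)
   = [ln(164.6236/151.2688) + (0.0114 + 0.5·0.2920²)·2.4991] / (0.2920·√2.4991)
   = [0.084603 + 0.135031] / 0.461609 = 0.475802
d₂ = d₁ − σ√T = 0.475802 − 0.461609 = 0.014192
risk-neutral PD = N(−d₂) = N(-0.014192) = 0.494338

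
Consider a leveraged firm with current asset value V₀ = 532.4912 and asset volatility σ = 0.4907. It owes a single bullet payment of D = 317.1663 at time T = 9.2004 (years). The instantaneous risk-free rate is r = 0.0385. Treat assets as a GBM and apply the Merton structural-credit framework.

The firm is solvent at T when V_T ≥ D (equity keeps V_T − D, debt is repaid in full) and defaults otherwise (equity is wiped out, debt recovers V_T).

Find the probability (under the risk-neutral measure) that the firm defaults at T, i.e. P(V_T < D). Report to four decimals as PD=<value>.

d₁ = [ln(V₀/D) + (r + σ²/2)T] / (σ√T)
   = [ln(532.4912/317.1663) + (0.0385 + 0.5·0.4907²)·9.2004] / (0.4907·√9.2004)
   = [0.518140 + 1.461881] / 1.488399 = 1.330303
d₂ = d₁ − σ√T = 1.330303 − 1.488399 = -0.158096
risk-neutral PD = N(−d₂) = N(0.158096) = 0.562810

PD=0.5628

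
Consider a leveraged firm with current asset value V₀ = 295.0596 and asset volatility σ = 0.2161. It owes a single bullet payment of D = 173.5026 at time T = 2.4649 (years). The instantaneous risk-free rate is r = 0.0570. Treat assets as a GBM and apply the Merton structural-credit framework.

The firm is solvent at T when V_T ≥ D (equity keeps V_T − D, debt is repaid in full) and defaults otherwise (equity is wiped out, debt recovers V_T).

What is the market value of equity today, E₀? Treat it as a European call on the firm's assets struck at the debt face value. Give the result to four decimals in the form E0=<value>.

d₁ = [ln(V₀/D) + (r + σ²/2)T] / (σ√T)
   = [ln(295.0596/173.5026) + (0.0570 + 0.5·0.2161²)·2.4649] / (0.2161·√2.4649)
   = [0.530985 + 0.198054] / 0.339277 = 2.148800
d₂ = d₁ − σ√T = 2.148800 − 0.339277 = 1.809523
N(d₁) = 0.984175,  N(d₂) = 0.964815,  e^(−rT) = 0.868924
E₀ = V₀·N(d₁) − D·e^(−rT)·N(d₂)
   = 295.0596·0.984175 − 173.5026·0.868924·0.964815 = 144.934120

E0=144.9341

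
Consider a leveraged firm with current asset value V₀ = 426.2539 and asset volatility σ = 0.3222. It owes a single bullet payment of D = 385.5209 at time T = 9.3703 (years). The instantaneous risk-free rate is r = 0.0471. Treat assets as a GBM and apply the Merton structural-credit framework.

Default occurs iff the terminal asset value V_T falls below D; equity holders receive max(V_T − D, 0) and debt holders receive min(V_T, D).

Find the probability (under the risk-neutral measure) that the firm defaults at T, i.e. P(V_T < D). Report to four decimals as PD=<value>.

PD=0.4776

d₁ = [ln(V₀/D) + (r + σ²/2)T] / (σ√T)
   = [ln(426.2539/385.5209) + (0.0471 + 0.5·0.3222²)·9.3703] / (0.3222·√9.3703)
   = [0.100440 + 0.927720] / 0.986285 = 1.042457
d₂ = d₁ − σ√T = 1.042457 − 0.986285 = 0.056173
risk-neutral PD = N(−d₂) = N(-0.056173) = 0.477602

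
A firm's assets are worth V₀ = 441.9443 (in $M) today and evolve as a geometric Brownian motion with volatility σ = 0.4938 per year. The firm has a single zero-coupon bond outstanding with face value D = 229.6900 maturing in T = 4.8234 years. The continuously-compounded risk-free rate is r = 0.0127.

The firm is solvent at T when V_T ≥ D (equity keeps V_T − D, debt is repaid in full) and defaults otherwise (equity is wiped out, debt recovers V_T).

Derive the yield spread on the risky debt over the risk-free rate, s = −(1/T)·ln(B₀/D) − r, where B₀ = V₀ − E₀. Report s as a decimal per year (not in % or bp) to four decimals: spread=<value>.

d₁ = [ln(V₀/D) + (r + σ²/2)T] / (σ√T)
   = [ln(441.9443/229.6900) + (0.0127 + 0.5·0.4938²)·4.8234] / (0.4938·√4.8234)
   = [0.654453 + 0.649322] / 1.084495 = 1.202196
d₂ = d₁ − σ√T = 1.202196 − 1.084495 = 0.117700
N(d₁) = 0.885356,  N(d₂) = 0.546847,  e^(−rT) = 0.940581
E₀ = V₀·N(d₁) − D·e^(−rT)·N(d₂)
   = 441.9443·0.885356 − 229.6900·0.940581·0.546847 = 273.136023
B₀ = V₀ − E₀ = 441.9443 − 273.136023 = 168.808277
spread = −(1/T)·ln(B₀/D) − r = −(1/4.8234)·ln(168.808277/229.6900) − 0.0127 = 0.05114852

spread=0.0511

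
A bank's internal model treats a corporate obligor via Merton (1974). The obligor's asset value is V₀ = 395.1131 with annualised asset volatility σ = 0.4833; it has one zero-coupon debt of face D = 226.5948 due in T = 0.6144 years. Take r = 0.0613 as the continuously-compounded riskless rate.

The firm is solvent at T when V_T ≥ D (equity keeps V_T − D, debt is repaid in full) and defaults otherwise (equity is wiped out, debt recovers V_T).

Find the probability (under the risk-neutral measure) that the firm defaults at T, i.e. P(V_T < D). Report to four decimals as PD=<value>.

PD=0.0841

d₁ = [ln(V₀/D) + (r + σ²/2)T] / (σ√T)
   = [ln(395.1131/226.5948) + (0.0613 + 0.5·0.4833²)·0.6144] / (0.4833·√0.6144)
   = [0.556009 + 0.109418] / 0.378828 = 1.756539
d₂ = d₁ − σ√T = 1.756539 − 0.378828 = 1.377711
risk-neutral PD = N(−d₂) = N(-1.377711) = 0.084146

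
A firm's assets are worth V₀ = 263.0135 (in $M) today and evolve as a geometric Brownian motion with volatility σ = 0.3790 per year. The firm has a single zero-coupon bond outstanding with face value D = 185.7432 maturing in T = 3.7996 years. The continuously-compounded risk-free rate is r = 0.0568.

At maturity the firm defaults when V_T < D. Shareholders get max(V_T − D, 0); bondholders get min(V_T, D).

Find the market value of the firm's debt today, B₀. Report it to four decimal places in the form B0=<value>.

d₁ = [ln(V₀/D) + (r + σ²/2)T] / (σ√T)
   = [ln(263.0135/185.7432) + (0.0568 + 0.5·0.3790²)·3.7996] / (0.3790·√3.7996)
   = [0.347840 + 0.488706] / 0.738768 = 1.132354
d₂ = d₁ − σ√T = 1.132354 − 0.738768 = 0.393585
N(d₁) = 0.871257,  N(d₂) = 0.653056,  e^(−rT) = 0.805883
E₀ = V₀·N(d₁) − D·e^(−rT)·N(d₂)
   = 263.0135·0.871257 − 185.7432·0.805883·0.653056 = 131.398187
B₀ = V₀ − E₀ = 263.0135 − 131.398187 = 131.615313

B0=131.6153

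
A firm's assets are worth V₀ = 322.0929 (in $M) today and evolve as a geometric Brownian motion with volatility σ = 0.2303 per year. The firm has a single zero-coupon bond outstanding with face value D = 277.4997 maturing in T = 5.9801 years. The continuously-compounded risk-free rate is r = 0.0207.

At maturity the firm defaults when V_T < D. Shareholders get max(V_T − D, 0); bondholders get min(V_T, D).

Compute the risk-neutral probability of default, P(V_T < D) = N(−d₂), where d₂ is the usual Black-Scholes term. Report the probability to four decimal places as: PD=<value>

d₁ = [ln(V₀/D) + (r + σ²/2)T] / (σ√T)
   = [ln(322.0929/277.4997) + (0.0207 + 0.5·0.2303²)·5.9801] / (0.2303·√5.9801)
   = [0.149020 + 0.282375] / 0.563181 = 0.765996
d₂ = d₁ − σ√T = 0.765996 − 0.563181 = 0.202815
risk-neutral PD = N(−d₂) = N(-0.202815) = 0.419640

PD=0.4196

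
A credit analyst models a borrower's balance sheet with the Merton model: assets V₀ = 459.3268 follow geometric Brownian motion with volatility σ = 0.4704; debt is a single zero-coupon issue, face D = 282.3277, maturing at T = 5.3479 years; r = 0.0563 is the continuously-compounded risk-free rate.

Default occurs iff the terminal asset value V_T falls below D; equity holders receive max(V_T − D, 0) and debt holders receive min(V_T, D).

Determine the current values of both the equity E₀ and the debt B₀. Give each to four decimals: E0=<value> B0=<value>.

E0=292.8924 B0=166.4344

d₁ = [ln(V₀/D) + (r + σ²/2)T] / (σ√T)
   = [ln(459.3268/282.3277) + (0.0563 + 0.5·0.4704²)·5.3479] / (0.4704·√5.3479)
   = [0.486693 + 0.892768] / 1.087825 = 1.268092
d₂ = d₁ − σ√T = 1.268092 − 1.087825 = 0.180267
N(d₁) = 0.897617,  N(d₂) = 0.571529,  e^(−rT) = 0.740014
E₀ = V₀·N(d₁) − D·e^(−rT)·N(d₂)
   = 459.3268·0.897617 − 282.3277·0.740014·0.571529 = 292.892380
B₀ = V₀ − E₀ = 459.3268 − 292.892380 = 166.434420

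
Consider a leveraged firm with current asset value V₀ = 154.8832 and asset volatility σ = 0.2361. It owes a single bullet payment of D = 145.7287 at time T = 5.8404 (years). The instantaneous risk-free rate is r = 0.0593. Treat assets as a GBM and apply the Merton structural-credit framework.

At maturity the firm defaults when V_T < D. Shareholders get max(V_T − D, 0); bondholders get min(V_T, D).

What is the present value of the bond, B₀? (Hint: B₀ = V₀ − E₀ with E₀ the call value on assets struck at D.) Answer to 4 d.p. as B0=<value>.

B0=93.2375

d₁ = [ln(V₀/D) + (r + σ²/2)T] / (σ√T)
   = [ln(154.8832/145.7287) + (0.0593 + 0.5·0.2361²)·5.8404] / (0.2361·√5.8404)
   = [0.060925 + 0.509117] / 0.570581 = 0.999055
d₂ = d₁ − σ√T = 0.999055 − 0.570581 = 0.428474
N(d₁) = 0.841116,  N(d₂) = 0.665847,  e^(−rT) = 0.707275
E₀ = V₀·N(d₁) − D·e^(−rT)·N(d₂)
   = 154.8832·0.841116 − 145.7287·0.707275·0.665847 = 61.645708
B₀ = V₀ − E₀ = 154.8832 − 61.645708 = 93.237492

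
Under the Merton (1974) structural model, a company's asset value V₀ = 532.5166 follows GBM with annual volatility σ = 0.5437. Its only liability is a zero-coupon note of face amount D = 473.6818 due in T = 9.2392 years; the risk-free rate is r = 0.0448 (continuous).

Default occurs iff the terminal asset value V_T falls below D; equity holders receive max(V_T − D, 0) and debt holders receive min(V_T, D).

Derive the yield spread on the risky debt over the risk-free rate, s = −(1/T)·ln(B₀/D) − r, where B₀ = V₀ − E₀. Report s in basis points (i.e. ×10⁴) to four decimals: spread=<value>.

d₁ = [ln(V₀/D) + (r + σ²/2)T] / (σ√T)
   = [ln(532.5166/473.6818) + (0.0448 + 0.5·0.5437²)·9.2392] / (0.5437·√9.2392)
   = [0.117078 + 1.779515] / 1.652633 = 1.147619
d₂ = d₁ − σ√T = 1.147619 − 1.652633 = -0.505015
N(d₁) = 0.874437,  N(d₂) = 0.306774,  e^(−rT) = 0.661056
E₀ = V₀·N(d₁) − D·e^(−rT)·N(d₂)
   = 532.5166·0.874437 − 473.6818·0.661056·0.306774 = 369.591876
B₀ = V₀ − E₀ = 532.5166 − 369.591876 = 162.924724
spread = −(1/T)·ln(B₀/D) − r = −(1/9.2392)·ln(162.924724/473.6818) − 0.0448 = 0.07071298
in basis points: 0.07071298 × 10⁴ = 707.1298 bp

spread=707.1298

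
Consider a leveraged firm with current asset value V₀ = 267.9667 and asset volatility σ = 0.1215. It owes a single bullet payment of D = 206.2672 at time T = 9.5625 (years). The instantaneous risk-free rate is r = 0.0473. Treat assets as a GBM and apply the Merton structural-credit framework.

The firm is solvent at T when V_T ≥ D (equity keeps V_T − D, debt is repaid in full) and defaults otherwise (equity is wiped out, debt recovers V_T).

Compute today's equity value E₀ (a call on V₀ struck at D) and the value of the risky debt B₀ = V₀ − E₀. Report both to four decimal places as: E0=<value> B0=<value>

E0=137.5154 B0=130.4513

d₁ = [ln(V₀/D) + (r + σ²/2)T] / (σ√T)
   = [ln(267.9667/206.2672) + (0.0473 + 0.5·0.1215²)·9.5625] / (0.1215·√9.5625)
   = [0.261690 + 0.522888] / 0.375718 = 2.088211
d₂ = d₁ − σ√T = 2.088211 − 0.375718 = 1.712493
N(d₁) = 0.981611,  N(d₂) = 0.956597,  e^(−rT) = 0.636159
E₀ = V₀·N(d₁) − D·e^(−rT)·N(d₂)
   = 267.9667·0.981611 − 206.2672·0.636159·0.956597 = 137.515432
B₀ = V₀ − E₀ = 267.9667 − 137.515432 = 130.451268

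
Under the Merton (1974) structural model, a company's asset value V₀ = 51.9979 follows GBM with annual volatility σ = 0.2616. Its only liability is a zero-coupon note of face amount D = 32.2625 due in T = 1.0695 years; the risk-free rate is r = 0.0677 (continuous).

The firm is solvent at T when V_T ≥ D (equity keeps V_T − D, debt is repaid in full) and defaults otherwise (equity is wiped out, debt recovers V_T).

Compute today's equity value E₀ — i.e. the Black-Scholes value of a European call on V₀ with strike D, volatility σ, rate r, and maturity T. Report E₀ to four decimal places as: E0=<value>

E0=22.0715

d₁ = [ln(V₀/D) + (r + σ²/2)T] / (σ√T)
   = [ln(51.9979/32.2625) + (0.0677 + 0.5·0.2616²)·1.0695] / (0.2616·√1.0695)
   = [0.477298 + 0.109001] / 0.270538 = 2.167158
d₂ = d₁ − σ√T = 2.167158 − 0.270538 = 1.896620
N(d₁) = 0.984889,  N(d₂) = 0.971061,  e^(−rT) = 0.930154
E₀ = V₀·N(d₁) − D·e^(−rT)·N(d₂)
   = 51.9979·0.984889 − 32.2625·0.930154·0.971061 = 22.071481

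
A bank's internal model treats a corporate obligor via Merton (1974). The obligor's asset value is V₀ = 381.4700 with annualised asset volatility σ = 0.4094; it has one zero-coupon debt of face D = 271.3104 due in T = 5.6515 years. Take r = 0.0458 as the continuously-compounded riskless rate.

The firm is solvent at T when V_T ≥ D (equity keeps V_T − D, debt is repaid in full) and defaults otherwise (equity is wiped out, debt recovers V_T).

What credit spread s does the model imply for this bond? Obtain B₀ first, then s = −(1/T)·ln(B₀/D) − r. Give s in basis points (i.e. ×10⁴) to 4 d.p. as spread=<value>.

spread=400.3169

d₁ = [ln(V₀/D) + (r + σ²/2)T] / (σ√T)
   = [ln(381.4700/271.3104) + (0.0458 + 0.5·0.4094²)·5.6515] / (0.4094·√5.6515)
   = [0.340769 + 0.732458] / 0.973262 = 1.102711
d₂ = d₁ − σ√T = 1.102711 − 0.973262 = 0.129449
N(d₁) = 0.864924,  N(d₂) = 0.551499,  e^(−rT) = 0.771948
E₀ = V₀·N(d₁) − D·e^(−rT)·N(d₂)
   = 381.4700·0.864924 − 271.3104·0.771948·0.551499 = 214.437942
B₀ = V₀ − E₀ = 381.4700 − 214.437942 = 167.032058
spread = −(1/T)·ln(B₀/D) − r = −(1/5.6515)·ln(167.032058/271.3104) − 0.0458 = 0.04003169
in basis points: 0.04003169 × 10⁴ = 400.3169 bp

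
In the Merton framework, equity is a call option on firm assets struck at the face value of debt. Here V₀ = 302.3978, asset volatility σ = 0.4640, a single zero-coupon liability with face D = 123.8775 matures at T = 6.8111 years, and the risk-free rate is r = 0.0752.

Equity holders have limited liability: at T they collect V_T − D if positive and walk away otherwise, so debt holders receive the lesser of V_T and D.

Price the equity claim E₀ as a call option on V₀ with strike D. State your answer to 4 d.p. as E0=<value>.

d₁ = [ln(V₀/D) + (r + σ²/2)T] / (σ√T)
   = [ln(302.3978/123.8775) + (0.0752 + 0.5·0.4640²)·6.8111] / (0.4640·√6.8111)
   = [0.892450 + 1.245396] / 1.210951 = 1.765427
d₂ = d₁ − σ√T = 1.765427 − 1.210951 = 0.554476
N(d₁) = 0.961254,  N(d₂) = 0.710374,  e^(−rT) = 0.599179
E₀ = V₀·N(d₁) − D·e^(−rT)·N(d₂)
   = 302.3978·0.961254 − 123.8775·0.599179·0.710374 = 237.953760

E0=237.9538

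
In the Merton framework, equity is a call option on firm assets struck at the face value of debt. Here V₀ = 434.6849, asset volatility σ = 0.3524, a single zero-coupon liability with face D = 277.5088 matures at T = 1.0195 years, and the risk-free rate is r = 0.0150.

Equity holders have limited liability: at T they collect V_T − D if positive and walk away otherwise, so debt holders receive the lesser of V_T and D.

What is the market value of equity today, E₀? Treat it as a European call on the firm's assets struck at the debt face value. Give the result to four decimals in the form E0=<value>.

E0=166.8612

d₁ = [ln(V₀/D) + (r + σ²/2)T] / (σ√T)
   = [ln(434.6849/277.5088) + (0.0150 + 0.5·0.3524²)·1.0195] / (0.3524·√1.0195)
   = [0.448769 + 0.078596] / 0.355819 = 1.482114
d₂ = d₁ − σ√T = 1.482114 − 0.355819 = 1.126295
N(d₁) = 0.930845,  N(d₂) = 0.869980,  e^(−rT) = 0.984824
E₀ = V₀·N(d₁) − D·e^(−rT)·N(d₂)
   = 434.6849·0.930845 − 277.5088·0.984824·0.869980 = 166.861215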